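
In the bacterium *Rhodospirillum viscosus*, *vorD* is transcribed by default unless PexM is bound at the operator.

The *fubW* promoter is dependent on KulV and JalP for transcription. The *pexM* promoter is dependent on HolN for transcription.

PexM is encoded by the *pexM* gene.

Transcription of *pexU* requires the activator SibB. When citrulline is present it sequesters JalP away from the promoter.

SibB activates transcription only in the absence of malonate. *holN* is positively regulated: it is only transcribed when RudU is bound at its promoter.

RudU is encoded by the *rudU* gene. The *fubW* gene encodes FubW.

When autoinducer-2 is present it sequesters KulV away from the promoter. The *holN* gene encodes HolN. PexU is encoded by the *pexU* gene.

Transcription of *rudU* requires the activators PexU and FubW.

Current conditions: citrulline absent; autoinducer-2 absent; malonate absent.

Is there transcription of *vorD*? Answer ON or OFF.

Malonate is absent, so SibB is active.
No repressor is bound and SibB is active, so *pexU* is transcribed.
So PexU is produced and active.
Autoinducer-2 is absent, so KulV is active.
Citrulline is absent, so JalP is active.
No repressor is bound and KulV and JalP are active, so *fubW* is transcribed.
So FubW is produced and active.
No repressor is bound and PexU and FubW are active, so *rudU* is transcribed.
So RudU is produced and active.
No repressor is bound and RudU is active, so *holN* is transcribed.
So HolN is produced and active.
No repressor is bound and HolN is active, so *pexM* is transcribed.
So PexM is produced and active.
With repressor PexM bound, *vorD* is not transcribed.

OFF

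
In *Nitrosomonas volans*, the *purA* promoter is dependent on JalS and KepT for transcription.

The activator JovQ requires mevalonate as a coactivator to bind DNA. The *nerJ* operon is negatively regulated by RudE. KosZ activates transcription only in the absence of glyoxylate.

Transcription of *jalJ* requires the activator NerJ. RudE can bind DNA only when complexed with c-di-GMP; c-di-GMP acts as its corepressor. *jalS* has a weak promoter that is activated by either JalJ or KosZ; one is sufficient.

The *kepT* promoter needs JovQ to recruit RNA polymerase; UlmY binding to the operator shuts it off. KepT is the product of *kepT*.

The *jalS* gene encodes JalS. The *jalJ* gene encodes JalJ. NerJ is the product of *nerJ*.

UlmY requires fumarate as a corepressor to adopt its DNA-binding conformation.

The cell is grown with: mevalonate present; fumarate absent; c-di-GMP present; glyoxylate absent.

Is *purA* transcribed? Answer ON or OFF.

c-di-GMP is present, so RudE is active.
With repressor RudE bound, *nerJ* is not transcribed.
So NerJ is not produced.
Required activator NerJ is absent, so *jalJ* is not transcribed.
So JalJ is not produced.
Glyoxylate is absent, so KosZ is active.
Activator KosZ is present, so *jalS* is transcribed.
So JalS is produced and active.
Mevalonate is present, so JovQ is active.
Fumarate is absent, so UlmY is inactive.
No repressor is bound and JovQ is active, so *kepT* is transcribed.
So KepT is produced and active.
No repressor is bound and JalS and KepT are active, so *purA* is transcribed.

ON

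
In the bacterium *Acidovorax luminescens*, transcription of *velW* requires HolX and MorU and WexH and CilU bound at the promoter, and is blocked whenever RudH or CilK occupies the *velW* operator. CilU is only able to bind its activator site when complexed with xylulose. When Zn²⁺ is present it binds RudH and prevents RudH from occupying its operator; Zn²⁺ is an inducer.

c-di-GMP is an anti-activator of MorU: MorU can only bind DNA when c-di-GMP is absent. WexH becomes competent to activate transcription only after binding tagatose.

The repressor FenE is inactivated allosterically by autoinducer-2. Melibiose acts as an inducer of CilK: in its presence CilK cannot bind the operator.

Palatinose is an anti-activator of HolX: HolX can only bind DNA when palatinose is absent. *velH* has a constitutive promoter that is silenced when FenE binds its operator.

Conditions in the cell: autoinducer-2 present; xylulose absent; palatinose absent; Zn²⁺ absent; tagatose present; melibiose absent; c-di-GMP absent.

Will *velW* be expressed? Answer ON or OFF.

OFF

Palatinose is absent, so HolX is active.
c-di-GMP is absent, so MorU is active.
Zn²⁺ is absent, so RudH is active.
Melibiose is absent, so CilK is active.
Tagatose is present, so WexH is active.
Xylulose is absent, so CilU is inactive.
With repressor RudH bound, *velW* is not transcribed.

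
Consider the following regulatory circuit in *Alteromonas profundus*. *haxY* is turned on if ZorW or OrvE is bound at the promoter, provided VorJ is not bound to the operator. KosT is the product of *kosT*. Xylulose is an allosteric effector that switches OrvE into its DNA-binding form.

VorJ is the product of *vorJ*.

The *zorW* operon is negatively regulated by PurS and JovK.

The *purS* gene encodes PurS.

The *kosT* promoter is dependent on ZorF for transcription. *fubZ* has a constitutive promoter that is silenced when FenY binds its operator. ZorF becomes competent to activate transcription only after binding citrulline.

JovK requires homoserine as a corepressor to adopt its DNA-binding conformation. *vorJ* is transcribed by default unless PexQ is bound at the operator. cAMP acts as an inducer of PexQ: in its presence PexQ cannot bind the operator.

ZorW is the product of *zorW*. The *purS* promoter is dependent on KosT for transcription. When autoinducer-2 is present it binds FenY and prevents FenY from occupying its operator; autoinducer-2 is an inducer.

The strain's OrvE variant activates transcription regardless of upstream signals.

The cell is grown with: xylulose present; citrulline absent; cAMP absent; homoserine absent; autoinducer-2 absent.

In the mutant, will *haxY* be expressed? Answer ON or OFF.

ON

Citrulline is absent, so ZorF is inactive.
Required activator ZorF is absent, so *kosT* is not transcribed.
So KosT is not produced.
Required activator KosT is absent, so *purS* is not transcribed.
So PurS is not produced.
Homoserine is absent, so JovK is inactive.
With no repressor bound, *zorW* is transcribed.
So ZorW is produced and active.
OrvE is constitutively active in this strain.
cAMP is absent, so PexQ is active.
With repressor PexQ bound, *vorJ* is not transcribed.
So VorJ is not produced.
Activator ZorW is present, so *haxY* is transcribed.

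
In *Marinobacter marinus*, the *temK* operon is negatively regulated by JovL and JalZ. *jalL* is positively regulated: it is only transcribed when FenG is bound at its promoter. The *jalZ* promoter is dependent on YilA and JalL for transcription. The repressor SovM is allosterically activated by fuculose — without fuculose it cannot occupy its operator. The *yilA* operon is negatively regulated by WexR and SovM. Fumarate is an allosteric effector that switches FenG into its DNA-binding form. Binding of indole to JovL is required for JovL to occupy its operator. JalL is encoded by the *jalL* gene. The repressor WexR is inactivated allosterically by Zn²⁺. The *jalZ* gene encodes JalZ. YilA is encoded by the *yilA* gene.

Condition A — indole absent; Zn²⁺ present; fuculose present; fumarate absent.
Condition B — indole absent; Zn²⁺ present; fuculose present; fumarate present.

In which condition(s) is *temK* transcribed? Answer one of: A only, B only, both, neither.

Condition A:
Indole is absent, so JovL is inactive.
Zn²⁺ is present, so WexR is inactive.
Fuculose is present, so SovM is active.
With repressor SovM bound, *yilA* is not transcribed.
So YilA is not produced.
Fumarate is absent, so FenG is inactive.
Required activator FenG is absent, so *jalL* is not transcribed.
So JalL is not produced.
Required activator YilA is absent, so *jalZ* is not transcribed.
So JalZ is not produced.
With no repressor bound, *temK* is transcribed.
→ *temK* is ON in A.
Condition B:
Indole is absent, so JovL is inactive.
Zn²⁺ is present, so WexR is inactive.
Fuculose is present, so SovM is active.
With repressor SovM bound, *yilA* is not transcribed.
So YilA is not produced.
Fumarate is present, so FenG is active.
No repressor is bound and FenG is active, so *jalL* is transcribed.
So JalL is produced and active.
Required activator YilA is absent, so *jalZ* is not transcribed.
So JalZ is not produced.
With no repressor bound, *temK* is transcribed.
→ *temK* is ON in B.

both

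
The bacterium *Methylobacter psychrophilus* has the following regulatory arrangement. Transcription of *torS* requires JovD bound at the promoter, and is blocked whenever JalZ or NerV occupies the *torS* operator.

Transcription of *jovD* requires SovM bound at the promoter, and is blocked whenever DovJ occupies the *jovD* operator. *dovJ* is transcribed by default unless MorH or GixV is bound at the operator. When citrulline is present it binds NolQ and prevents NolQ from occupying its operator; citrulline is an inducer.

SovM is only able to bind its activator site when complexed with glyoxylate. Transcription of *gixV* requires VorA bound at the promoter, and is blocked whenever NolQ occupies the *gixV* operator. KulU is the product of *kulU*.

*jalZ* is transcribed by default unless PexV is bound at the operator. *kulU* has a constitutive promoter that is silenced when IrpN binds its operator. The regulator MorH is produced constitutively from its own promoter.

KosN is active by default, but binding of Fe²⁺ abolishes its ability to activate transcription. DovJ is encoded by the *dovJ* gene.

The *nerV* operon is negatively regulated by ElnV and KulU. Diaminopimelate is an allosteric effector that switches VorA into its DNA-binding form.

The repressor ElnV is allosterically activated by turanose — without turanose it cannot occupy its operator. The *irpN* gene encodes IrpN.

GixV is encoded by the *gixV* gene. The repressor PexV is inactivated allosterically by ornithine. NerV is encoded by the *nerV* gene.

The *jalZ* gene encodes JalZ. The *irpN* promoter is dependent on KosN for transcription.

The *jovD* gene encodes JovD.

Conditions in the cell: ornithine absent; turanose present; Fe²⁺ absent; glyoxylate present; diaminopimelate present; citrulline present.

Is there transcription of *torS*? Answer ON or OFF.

ON

Ornithine is absent, so PexV is active.
With repressor PexV bound, *jalZ* is not transcribed.
So JalZ is not produced.
Turanose is present, so ElnV is active.
Fe²⁺ is absent, so KosN is active.
No repressor is bound and KosN is active, so *irpN* is transcribed.
So IrpN is produced and active.
With repressor IrpN bound, *kulU* is not transcribed.
So KulU is not produced.
With repressor ElnV bound, *nerV* is not transcribed.
So NerV is not produced.
Glyoxylate is present, so SovM is active.
MorH is produced constitutively and is active.
Citrulline is present, so NolQ is inactive.
Diaminopimelate is present, so VorA is active.
No repressor is bound and VorA is active, so *gixV* is transcribed.
So GixV is produced and active.
With repressor MorH bound, *dovJ* is not transcribed.
So DovJ is not produced.
No repressor is bound and SovM is active, so *jovD* is transcribed.
So JovD is produced and active.
No repressor is bound and JovD is active, so *torS* is transcribed.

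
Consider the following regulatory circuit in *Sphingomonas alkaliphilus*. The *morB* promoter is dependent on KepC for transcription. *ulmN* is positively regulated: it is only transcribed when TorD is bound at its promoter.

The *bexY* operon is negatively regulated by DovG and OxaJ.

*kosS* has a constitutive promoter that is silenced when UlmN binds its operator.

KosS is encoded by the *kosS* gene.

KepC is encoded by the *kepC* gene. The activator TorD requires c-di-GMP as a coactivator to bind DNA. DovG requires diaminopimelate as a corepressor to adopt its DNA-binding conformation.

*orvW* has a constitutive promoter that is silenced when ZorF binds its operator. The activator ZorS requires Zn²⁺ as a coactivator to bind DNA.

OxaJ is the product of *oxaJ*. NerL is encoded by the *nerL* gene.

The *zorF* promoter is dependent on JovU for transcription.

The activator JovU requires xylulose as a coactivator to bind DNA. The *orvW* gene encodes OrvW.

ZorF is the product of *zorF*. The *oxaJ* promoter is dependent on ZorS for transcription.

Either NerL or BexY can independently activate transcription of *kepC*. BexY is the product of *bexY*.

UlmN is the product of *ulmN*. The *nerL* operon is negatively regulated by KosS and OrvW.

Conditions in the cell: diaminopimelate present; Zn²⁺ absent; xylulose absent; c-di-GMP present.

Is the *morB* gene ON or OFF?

OFF

c-di-GMP is present, so TorD is active.
No repressor is bound and TorD is active, so *ulmN* is transcribed.
So UlmN is produced and active.
With repressor UlmN bound, *kosS* is not transcribed.
So KosS is not produced.
Xylulose is absent, so JovU is inactive.
Required activator JovU is absent, so *zorF* is not transcribed.
So ZorF is not produced.
With no repressor bound, *orvW* is transcribed.
So OrvW is produced and active.
With repressor OrvW bound, *nerL* is not transcribed.
So NerL is not produced.
Diaminopimelate is present, so DovG is active.
Zn²⁺ is absent, so ZorS is inactive.
Required activator ZorS is absent, so *oxaJ* is not transcribed.
So OxaJ is not produced.
With repressor DovG bound, *bexY* is not transcribed.
So BexY is not produced.
No activator is available at the *kepC* promoter, so *kepC* is not transcribed.
So KepC is not produced.
Required activator KepC is absent, so *morB* is not transcribed.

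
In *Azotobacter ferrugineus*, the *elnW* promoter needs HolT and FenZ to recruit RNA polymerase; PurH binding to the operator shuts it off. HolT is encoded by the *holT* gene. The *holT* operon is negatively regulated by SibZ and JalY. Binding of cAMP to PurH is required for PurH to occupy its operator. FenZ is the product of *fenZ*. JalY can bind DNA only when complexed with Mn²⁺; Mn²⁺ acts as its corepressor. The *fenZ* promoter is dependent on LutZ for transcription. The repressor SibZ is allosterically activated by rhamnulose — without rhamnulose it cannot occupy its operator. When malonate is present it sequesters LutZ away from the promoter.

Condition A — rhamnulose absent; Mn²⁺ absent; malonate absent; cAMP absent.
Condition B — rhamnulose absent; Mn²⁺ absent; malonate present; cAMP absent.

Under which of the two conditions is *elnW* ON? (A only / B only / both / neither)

Condition A:
Rhamnulose is absent, so SibZ is inactive.
Mn²⁺ is absent, so JalY is inactive.
With no repressor bound, *holT* is transcribed.
So HolT is produced and active.
Malonate is absent, so LutZ is active.
No repressor is bound and LutZ is active, so *fenZ* is transcribed.
So FenZ is produced and active.
cAMP is absent, so PurH is inactive.
No repressor is bound and HolT and FenZ are active, so *elnW* is transcribed.
→ *elnW* is ON in A.
Condition B:
Rhamnulose is absent, so SibZ is inactive.
Mn²⁺ is absent, so JalY is inactive.
With no repressor bound, *holT* is transcribed.
So HolT is produced and active.
Malonate is present, so LutZ is inactive.
Required activator LutZ is absent, so *fenZ* is not transcribed.
So FenZ is not produced.
cAMP is absent, so PurH is inactive.
Required activator FenZ is absent, so *elnW* is not transcribed.
→ *elnW* is OFF in B.

A only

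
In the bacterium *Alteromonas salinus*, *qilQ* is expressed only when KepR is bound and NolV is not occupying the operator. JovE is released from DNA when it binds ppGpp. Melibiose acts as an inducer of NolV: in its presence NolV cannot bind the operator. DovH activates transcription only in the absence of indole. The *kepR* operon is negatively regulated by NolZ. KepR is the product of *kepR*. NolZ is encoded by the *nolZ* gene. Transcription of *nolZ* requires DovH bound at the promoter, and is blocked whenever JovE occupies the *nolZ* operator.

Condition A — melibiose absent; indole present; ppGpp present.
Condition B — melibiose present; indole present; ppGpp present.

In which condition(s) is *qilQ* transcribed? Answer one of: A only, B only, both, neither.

Condition A:
Melibiose is absent, so NolV is active.
Indole is present, so DovH is inactive.
ppGpp is present, so JovE is inactive.
Required activator DovH is absent, so *nolZ* is not transcribed.
So NolZ is not produced.
With no repressor bound, *kepR* is transcribed.
So KepR is produced and active.
With repressor NolV bound, *qilQ* is not transcribed.
→ *qilQ* is OFF in A.
Condition B:
Melibiose is present, so NolV is inactive.
Indole is present, so DovH is inactive.
ppGpp is present, so JovE is inactive.
Required activator DovH is absent, so *nolZ* is not transcribed.
So NolZ is not produced.
With no repressor bound, *kepR* is transcribed.
So KepR is produced and active.
No repressor is bound and KepR is active, so *qilQ* is transcribed.
→ *qilQ* is ON in B.

B only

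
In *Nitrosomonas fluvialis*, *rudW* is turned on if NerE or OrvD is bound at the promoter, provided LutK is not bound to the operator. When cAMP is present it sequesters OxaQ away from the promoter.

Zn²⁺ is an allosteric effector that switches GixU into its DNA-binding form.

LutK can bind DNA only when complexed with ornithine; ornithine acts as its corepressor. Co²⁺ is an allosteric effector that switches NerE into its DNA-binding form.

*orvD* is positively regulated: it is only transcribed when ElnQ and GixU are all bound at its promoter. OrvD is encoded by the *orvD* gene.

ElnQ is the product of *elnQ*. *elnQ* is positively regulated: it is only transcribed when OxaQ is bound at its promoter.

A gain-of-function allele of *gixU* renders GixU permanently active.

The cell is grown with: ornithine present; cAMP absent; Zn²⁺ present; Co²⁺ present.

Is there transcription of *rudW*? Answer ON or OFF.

OFF

Co²⁺ is present, so NerE is active.
cAMP is absent, so OxaQ is active.
No repressor is bound and OxaQ is active, so *elnQ* is transcribed.
So ElnQ is produced and active.
GixU is constitutively active in this strain.
No repressor is bound and ElnQ and GixU are active, so *orvD* is transcribed.
So OrvD is produced and active.
Ornithine is present, so LutK is active.
With repressor LutK bound, *rudW* is not transcribed.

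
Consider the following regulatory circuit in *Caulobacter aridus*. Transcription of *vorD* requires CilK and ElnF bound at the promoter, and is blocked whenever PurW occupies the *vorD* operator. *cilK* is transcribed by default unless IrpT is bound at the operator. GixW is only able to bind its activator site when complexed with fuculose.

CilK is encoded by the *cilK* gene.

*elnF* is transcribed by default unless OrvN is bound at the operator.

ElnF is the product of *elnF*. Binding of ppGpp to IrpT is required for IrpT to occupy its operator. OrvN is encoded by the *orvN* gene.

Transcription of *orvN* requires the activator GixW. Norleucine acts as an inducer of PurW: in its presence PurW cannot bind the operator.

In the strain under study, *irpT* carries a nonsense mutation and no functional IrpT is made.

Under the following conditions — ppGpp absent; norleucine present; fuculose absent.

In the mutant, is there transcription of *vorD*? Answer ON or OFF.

ON

IrpT is non-functional in this strain, so it has no effect.
With no repressor bound, *cilK* is transcribed.
So CilK is produced and active.
Fuculose is absent, so GixW is inactive.
Required activator GixW is absent, so *orvN* is not transcribed.
So OrvN is not produced.
With no repressor bound, *elnF* is transcribed.
So ElnF is produced and active.
Norleucine is present, so PurW is inactive.
No repressor is bound and CilK and ElnF are active, so *vorD* is transcribed.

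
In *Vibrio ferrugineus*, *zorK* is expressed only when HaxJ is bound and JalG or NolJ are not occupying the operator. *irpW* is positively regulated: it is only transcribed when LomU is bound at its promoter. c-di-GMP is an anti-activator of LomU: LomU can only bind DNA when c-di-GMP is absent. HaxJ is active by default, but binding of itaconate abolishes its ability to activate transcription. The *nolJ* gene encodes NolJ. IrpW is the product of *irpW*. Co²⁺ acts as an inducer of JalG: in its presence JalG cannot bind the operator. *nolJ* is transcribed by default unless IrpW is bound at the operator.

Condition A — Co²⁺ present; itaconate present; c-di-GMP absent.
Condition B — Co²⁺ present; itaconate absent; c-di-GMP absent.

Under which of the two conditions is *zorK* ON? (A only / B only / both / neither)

B only

Condition A:
Co²⁺ is present, so JalG is inactive.
Itaconate is present, so HaxJ is inactive.
c-di-GMP is absent, so LomU is active.
No repressor is bound and LomU is active, so *irpW* is transcribed.
So IrpW is produced and active.
With repressor IrpW bound, *nolJ* is not transcribed.
So NolJ is not produced.
Required activator HaxJ is absent, so *zorK* is not transcribed.
→ *zorK* is OFF in A.
Condition B:
Co²⁺ is present, so JalG is inactive.
Itaconate is absent, so HaxJ is active.
c-di-GMP is absent, so LomU is active.
No repressor is bound and LomU is active, so *irpW* is transcribed.
So IrpW is produced and active.
With repressor IrpW bound, *nolJ* is not transcribed.
So NolJ is not produced.
No repressor is bound and HaxJ is active, so *zorK* is transcribed.
→ *zorK* is ON in B.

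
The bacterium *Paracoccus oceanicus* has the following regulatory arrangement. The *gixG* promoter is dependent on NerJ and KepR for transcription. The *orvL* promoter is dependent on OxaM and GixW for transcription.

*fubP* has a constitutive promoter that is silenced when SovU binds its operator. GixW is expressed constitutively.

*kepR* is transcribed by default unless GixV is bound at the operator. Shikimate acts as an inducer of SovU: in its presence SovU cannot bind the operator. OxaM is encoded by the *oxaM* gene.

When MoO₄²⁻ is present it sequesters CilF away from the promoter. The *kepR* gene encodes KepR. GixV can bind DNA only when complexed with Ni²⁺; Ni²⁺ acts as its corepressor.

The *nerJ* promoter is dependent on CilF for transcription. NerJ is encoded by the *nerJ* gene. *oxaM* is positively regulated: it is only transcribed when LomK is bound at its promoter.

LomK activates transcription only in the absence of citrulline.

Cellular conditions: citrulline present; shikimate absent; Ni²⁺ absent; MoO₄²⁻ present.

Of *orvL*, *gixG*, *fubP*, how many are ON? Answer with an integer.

Citrulline is present, so LomK is inactive.
Required activator LomK is absent, so *oxaM* is not transcribed.
So OxaM is not produced.
GixW is produced constitutively and is active.
Required activator OxaM is absent, so *orvL* is not transcribed.
→ *orvL* is OFF.
MoO₄²⁻ is present, so CilF is inactive.
Required activator CilF is absent, so *nerJ* is not transcribed.
So NerJ is not produced.
Ni²⁺ is absent, so GixV is inactive.
With no repressor bound, *kepR* is transcribed.
So KepR is produced and active.
Required activator NerJ is absent, so *gixG* is not transcribed.
→ *gixG* is OFF.
Shikimate is absent, so SovU is active.
With repressor SovU bound, *fubP* is not transcribed.
→ *fubP* is OFF.
0 of the 3 genes are transcribed.

0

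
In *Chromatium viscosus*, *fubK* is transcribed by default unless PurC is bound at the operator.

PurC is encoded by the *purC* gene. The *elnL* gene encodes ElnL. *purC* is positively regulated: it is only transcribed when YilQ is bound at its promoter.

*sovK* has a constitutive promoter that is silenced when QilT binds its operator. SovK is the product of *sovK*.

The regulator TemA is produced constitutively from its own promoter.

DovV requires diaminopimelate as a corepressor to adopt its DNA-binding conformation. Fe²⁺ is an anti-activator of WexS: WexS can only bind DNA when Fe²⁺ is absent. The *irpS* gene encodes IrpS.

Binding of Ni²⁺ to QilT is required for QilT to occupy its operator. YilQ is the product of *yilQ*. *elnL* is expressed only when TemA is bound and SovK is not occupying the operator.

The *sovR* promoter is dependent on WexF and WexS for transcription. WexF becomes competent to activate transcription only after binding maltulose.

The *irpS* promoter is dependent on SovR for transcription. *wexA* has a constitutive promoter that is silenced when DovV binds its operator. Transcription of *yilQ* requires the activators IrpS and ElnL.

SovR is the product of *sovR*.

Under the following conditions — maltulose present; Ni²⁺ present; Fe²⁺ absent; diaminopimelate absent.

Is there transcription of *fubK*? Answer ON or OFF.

OFF

Maltulose is present, so WexF is active.
Fe²⁺ is absent, so WexS is active.
No repressor is bound and WexF and WexS are active, so *sovR* is transcribed.
So SovR is produced and active.
No repressor is bound and SovR is active, so *irpS* is transcribed.
So IrpS is produced and active.
TemA is produced constitutively and is active.
Ni²⁺ is present, so QilT is active.
With repressor QilT bound, *sovK* is not transcribed.
So SovK is not produced.
No repressor is bound and TemA is active, so *elnL* is transcribed.
So ElnL is produced and active.
No repressor is bound and IrpS and ElnL are active, so *yilQ* is transcribed.
So YilQ is produced and active.
No repressor is bound and YilQ is active, so *purC* is transcribed.
So PurC is produced and active.
With repressor PurC bound, *fubK* is not transcribed.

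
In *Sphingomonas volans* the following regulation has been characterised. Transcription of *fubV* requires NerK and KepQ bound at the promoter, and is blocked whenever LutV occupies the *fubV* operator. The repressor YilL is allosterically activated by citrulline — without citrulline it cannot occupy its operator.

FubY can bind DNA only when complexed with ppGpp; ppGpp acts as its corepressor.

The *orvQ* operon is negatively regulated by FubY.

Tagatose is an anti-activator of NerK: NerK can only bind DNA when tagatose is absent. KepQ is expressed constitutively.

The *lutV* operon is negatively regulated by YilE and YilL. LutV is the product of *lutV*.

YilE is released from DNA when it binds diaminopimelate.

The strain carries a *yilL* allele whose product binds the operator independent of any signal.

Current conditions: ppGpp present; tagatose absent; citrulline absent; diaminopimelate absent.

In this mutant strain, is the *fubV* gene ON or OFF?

Tagatose is absent, so NerK is active.
KepQ is produced constitutively and is active.
Diaminopimelate is absent, so YilE is active.
YilL is constitutively active in this strain.
With repressor YilE bound, *lutV* is not transcribed.
So LutV is not produced.
No repressor is bound and NerK and KepQ are active, so *fubV* is transcribed.

ON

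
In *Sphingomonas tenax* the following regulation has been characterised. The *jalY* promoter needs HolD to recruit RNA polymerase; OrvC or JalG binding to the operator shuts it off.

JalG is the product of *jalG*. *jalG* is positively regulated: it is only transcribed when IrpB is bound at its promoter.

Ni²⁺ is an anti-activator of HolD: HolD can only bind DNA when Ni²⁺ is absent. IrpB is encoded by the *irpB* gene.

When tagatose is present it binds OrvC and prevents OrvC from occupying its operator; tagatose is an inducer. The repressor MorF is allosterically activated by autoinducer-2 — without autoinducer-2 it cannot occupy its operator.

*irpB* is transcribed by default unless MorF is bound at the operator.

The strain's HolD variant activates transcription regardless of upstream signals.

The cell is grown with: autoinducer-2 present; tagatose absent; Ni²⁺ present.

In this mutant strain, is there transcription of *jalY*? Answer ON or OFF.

OFF

HolD is constitutively active in this strain.
Tagatose is absent, so OrvC is active.
Autoinducer-2 is present, so MorF is active.
With repressor MorF bound, *irpB* is not transcribed.
So IrpB is not produced.
Required activator IrpB is absent, so *jalG* is not transcribed.
So JalG is not produced.
With repressor OrvC bound, *jalY* is not transcribed.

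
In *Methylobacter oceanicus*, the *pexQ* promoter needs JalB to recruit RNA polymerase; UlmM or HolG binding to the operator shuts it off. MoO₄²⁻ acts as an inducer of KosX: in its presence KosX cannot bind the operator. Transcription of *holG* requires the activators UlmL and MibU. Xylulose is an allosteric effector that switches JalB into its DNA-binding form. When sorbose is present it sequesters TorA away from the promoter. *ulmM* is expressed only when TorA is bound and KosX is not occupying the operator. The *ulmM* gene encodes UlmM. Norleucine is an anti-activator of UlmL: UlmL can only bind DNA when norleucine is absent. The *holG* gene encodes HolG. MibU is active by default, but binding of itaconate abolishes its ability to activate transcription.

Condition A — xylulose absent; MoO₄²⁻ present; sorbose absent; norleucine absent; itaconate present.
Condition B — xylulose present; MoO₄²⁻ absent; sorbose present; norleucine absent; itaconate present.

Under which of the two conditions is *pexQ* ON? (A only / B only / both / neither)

B only

Condition A:
Xylulose is absent, so JalB is inactive.
MoO₄²⁻ is present, so KosX is inactive.
Sorbose is absent, so TorA is active.
No repressor is bound and TorA is active, so *ulmM* is transcribed.
So UlmM is produced and active.
Norleucine is absent, so UlmL is active.
Itaconate is present, so MibU is inactive.
Required activator MibU is absent, so *holG* is not transcribed.
So HolG is not produced.
With repressor UlmM bound, *pexQ* is not transcribed.
→ *pexQ* is OFF in A.
Condition B:
Xylulose is present, so JalB is active.
MoO₄²⁻ is absent, so KosX is active.
Sorbose is present, so TorA is inactive.
With repressor KosX bound, *ulmM* is not transcribed.
So UlmM is not produced.
Norleucine is absent, so UlmL is active.
Itaconate is present, so MibU is inactive.
Required activator MibU is absent, so *holG* is not transcribed.
So HolG is not produced.
No repressor is bound and JalB is active, so *pexQ* is transcribed.
→ *pexQ* is ON in B.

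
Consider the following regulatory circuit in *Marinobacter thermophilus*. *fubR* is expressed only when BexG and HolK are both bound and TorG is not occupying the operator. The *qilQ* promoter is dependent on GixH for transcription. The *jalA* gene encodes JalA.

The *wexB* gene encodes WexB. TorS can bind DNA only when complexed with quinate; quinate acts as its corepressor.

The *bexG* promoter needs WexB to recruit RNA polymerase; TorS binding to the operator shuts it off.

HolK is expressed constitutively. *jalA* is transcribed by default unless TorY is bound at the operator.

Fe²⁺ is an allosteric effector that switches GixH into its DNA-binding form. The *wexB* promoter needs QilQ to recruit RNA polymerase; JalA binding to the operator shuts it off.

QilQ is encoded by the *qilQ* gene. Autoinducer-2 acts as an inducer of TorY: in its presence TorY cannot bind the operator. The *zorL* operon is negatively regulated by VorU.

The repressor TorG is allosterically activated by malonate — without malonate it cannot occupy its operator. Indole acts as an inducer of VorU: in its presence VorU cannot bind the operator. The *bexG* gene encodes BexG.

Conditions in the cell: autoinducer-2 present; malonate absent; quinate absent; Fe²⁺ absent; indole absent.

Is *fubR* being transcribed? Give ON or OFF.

OFF

Malonate is absent, so TorG is inactive.
Autoinducer-2 is present, so TorY is inactive.
With no repressor bound, *jalA* is transcribed.
So JalA is produced and active.
Fe²⁺ is absent, so GixH is inactive.
Required activator GixH is absent, so *qilQ* is not transcribed.
So QilQ is not produced.
With repressor JalA bound, *wexB* is not transcribed.
So WexB is not produced.
Quinate is absent, so TorS is inactive.
Required activator WexB is absent, so *bexG* is not transcribed.
So BexG is not produced.
HolK is produced constitutively and is active.
Required activator BexG is absent, so *fubR* is not transcribed.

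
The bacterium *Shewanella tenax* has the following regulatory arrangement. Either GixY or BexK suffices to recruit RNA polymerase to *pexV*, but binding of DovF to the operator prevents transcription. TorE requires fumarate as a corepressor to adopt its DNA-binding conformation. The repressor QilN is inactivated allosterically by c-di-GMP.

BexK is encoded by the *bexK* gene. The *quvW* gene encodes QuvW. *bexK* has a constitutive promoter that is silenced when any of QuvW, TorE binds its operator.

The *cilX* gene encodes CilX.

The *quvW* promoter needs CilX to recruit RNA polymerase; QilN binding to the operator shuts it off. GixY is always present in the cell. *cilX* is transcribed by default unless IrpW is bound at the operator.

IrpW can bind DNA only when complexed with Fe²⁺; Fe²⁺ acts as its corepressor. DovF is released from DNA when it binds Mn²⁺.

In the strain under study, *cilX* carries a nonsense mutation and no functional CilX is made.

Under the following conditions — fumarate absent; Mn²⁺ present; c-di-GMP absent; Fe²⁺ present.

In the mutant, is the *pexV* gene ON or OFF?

ON

Mn²⁺ is present, so DovF is inactive.
GixY is produced constitutively and is active.
c-di-GMP is absent, so QilN is active.
CilX is non-functional in this strain, so it has no effect.
With repressor QilN bound, *quvW* is not transcribed.
So QuvW is not produced.
Fumarate is absent, so TorE is inactive.
With no repressor bound, *bexK* is transcribed.
So BexK is produced and active.
Activator GixY is present, so *pexV* is transcribed.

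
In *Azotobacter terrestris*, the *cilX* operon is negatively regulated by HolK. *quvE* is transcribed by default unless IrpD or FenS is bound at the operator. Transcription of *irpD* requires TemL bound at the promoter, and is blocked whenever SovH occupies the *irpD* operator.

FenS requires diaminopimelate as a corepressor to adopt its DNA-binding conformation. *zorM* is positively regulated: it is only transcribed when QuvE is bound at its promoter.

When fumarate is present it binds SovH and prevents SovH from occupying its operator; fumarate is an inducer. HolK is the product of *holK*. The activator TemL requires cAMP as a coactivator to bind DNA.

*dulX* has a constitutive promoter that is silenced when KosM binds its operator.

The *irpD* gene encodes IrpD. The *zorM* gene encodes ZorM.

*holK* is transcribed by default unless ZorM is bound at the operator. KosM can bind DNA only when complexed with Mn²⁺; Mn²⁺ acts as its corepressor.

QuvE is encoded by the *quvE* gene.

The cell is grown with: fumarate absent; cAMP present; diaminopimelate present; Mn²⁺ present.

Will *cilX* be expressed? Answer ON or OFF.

Fumarate is absent, so SovH is active.
cAMP is present, so TemL is active.
With repressor SovH bound, *irpD* is not transcribed.
So IrpD is not produced.
Diaminopimelate is present, so FenS is active.
With repressor FenS bound, *quvE* is not transcribed.
So QuvE is not produced.
Required activator QuvE is absent, so *zorM* is not transcribed.
So ZorM is not produced.
With no repressor bound, *holK* is transcribed.
So HolK is produced and active.
With repressor HolK bound, *cilX* is not transcribed.

OFF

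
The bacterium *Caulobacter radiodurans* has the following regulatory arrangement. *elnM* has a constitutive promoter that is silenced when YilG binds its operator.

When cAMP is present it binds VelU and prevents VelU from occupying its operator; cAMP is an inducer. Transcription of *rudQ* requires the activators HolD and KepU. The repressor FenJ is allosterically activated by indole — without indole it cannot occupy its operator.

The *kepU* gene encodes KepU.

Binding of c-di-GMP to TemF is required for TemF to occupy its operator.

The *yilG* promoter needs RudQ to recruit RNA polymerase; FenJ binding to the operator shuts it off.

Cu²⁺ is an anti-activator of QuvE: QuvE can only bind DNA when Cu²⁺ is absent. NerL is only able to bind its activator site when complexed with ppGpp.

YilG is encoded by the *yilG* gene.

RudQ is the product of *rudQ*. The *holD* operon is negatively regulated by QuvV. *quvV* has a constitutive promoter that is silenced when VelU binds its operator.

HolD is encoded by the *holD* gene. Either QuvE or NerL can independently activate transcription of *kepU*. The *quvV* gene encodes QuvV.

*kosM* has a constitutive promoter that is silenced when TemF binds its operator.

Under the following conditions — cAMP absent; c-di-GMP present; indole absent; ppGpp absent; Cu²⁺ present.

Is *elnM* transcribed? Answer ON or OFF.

ON

cAMP is absent, so VelU is active.
With repressor VelU bound, *quvV* is not transcribed.
So QuvV is not produced.
With no repressor bound, *holD* is transcribed.
So HolD is produced and active.
Cu²⁺ is present, so QuvE is inactive.
ppGpp is absent, so NerL is inactive.
No activator is available at the *kepU* promoter, so *kepU* is not transcribed.
So KepU is not produced.
Required activator KepU is absent, so *rudQ* is not transcribed.
So RudQ is not produced.
Indole is absent, so FenJ is inactive.
Required activator RudQ is absent, so *yilG* is not transcribed.
So YilG is not produced.
With no repressor bound, *elnM* is transcribed.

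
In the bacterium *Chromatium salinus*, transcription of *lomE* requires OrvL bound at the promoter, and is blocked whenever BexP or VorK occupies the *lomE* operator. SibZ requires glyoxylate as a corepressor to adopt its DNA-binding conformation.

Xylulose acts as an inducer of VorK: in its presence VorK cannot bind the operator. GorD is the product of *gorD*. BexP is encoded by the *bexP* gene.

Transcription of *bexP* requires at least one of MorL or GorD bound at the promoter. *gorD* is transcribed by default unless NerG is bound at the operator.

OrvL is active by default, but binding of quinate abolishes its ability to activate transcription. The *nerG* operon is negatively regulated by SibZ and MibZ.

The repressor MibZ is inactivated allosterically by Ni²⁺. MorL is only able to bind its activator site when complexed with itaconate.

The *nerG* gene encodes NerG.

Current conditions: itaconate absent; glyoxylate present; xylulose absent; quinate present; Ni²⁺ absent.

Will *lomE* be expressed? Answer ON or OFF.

OFF

Itaconate is absent, so MorL is inactive.
Glyoxylate is present, so SibZ is active.
Ni²⁺ is absent, so MibZ is active.
With repressor SibZ bound, *nerG* is not transcribed.
So NerG is not produced.
With no repressor bound, *gorD* is transcribed.
So GorD is produced and active.
Activator GorD is present, so *bexP* is transcribed.
So BexP is produced and active.
Quinate is present, so OrvL is inactive.
Xylulose is absent, so VorK is active.
With repressor BexP bound, *lomE* is not transcribed.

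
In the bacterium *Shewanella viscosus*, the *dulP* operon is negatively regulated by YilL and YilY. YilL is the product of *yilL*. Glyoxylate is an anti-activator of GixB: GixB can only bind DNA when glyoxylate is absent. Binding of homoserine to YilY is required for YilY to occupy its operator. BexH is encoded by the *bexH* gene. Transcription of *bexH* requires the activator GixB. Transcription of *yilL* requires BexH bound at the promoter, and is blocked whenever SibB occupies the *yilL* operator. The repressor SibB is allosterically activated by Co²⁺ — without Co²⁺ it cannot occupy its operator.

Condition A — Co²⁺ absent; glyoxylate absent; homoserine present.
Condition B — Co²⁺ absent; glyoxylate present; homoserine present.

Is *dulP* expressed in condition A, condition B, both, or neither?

neither

Condition A:
Co²⁺ is absent, so SibB is inactive.
Glyoxylate is absent, so GixB is active.
No repressor is bound and GixB is active, so *bexH* is transcribed.
So BexH is produced and active.
No repressor is bound and BexH is active, so *yilL* is transcribed.
So YilL is produced and active.
Homoserine is present, so YilY is active.
With repressor YilL bound, *dulP* is not transcribed.
→ *dulP* is OFF in A.
Condition B:
Co²⁺ is absent, so SibB is inactive.
Glyoxylate is present, so GixB is inactive.
Required activator GixB is absent, so *bexH* is not transcribed.
So BexH is not produced.
Required activator BexH is absent, so *yilL* is not transcribed.
So YilL is not produced.
Homoserine is present, so YilY is active.
With repressor YilY bound, *dulP* is not transcribed.
→ *dulP* is OFF in B.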